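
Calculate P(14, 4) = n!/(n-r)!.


P(14,4) = 14!/10!
= 87178291200/3628800
= 24024

P(14,4) = 24024


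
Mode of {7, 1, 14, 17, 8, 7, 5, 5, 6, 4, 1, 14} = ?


Frequencies: 1:2, 4:1, 5:2, 6:1, 7:2, 8:1, 14:2, 17:1
Max frequency = 2
Mode = 1, 5, 7, 14

Mode = 1, 5, 7, 14


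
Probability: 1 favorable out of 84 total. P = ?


P = 1/84 = 0.0119

P = 0.0119


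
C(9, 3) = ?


C(9,3) = 9!/(3! × 6!)
= 362880/(6 × 720)
= 84

C(9,3) = 84


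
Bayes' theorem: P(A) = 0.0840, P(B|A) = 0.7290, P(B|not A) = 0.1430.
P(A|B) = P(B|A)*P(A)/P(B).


P(B) = P(B|A)*P(A) + P(B|A')*P(A')
= 0.7290*0.0840 + 0.1430*0.9160
= 0.061236 + 0.130988 = 0.192224
P(A|B) = 0.061236/0.192224 = 0.3186

P(A|B) = 0.3186


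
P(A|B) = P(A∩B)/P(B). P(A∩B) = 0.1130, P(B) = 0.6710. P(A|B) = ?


P(A|B) = 0.1130/0.6710 = 0.1684

P(A|B) = 0.1684


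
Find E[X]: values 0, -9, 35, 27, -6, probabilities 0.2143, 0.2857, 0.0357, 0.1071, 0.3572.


E[X] = 0*0.2143 - 9*0.2857 + 35*0.0357 + 27*0.1071 - 6*0.3572
= 0 - 2.5713 + 1.2495 + 2.8917 - 2.1432
= -0.5733

E[X] = -0.5733


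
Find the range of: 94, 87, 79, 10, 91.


Max = 94, Min = 10
Range = 94 - 10 = 84

Range = 84


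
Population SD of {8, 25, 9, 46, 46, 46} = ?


Mean = 30.0000
Variance = 286.3333
SD = sqrt(286.3333) = 16.9214

SD = 16.9214


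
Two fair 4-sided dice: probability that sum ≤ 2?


Total outcomes = 4×4 = 16
Favorable (sum ≤ 2): 1
P = 1/16 = 0.0625

P = 0.0625


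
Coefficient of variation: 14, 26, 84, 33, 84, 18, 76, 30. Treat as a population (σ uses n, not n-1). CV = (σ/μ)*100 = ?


Mean = 45.6250
SD = 28.3282
CV = (28.3282/45.6250)*100 = 62.0891%

CV = 62.0891%


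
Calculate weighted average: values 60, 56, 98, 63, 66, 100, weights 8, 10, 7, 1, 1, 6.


Numerator = 60*8 + 56*10 + 98*7 + 63*1 + 66*1 + 100*6 = 2455
Denominator = 8 + 10 + 7 + 1 + 1 + 6 = 33
WM = 2455/33 = 74.3939

WM = 74.3939


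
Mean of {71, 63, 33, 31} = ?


Sum = 71 + 63 + 33 + 31 = 198
n = 4
Mean = 198/4 = 49.5000

Mean = 49.5000


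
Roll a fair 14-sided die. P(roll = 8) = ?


Favorable outcomes (roll = 8): 1
Total outcomes = 14
P = 1/14 = 0.0714

P = 0.0714


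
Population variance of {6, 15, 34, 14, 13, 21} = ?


Mean = 17.1667
Squared deviations: 124.6944, 4.6944, 283.3611, 10.0278, 17.3611, 14.6944
Sum = 454.8333
Variance = 454.8333/6 = 75.8056

Variance = 75.8056


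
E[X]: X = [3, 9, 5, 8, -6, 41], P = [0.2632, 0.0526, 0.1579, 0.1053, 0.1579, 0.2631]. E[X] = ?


E[X] = 3*0.2632 + 9*0.0526 + 5*0.1579 + 8*0.1053 - 6*0.1579 + 41*0.2631
= 0.7896 + 0.4734 + 0.7895 + 0.8424 - 0.9474 + 10.7871
= 12.7346

E[X] = 12.7346


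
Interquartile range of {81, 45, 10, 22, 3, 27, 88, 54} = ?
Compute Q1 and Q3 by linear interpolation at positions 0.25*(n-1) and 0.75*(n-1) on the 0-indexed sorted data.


Sorted: 3, 10, 22, 27, 45, 54, 81, 88
Q1 (25th %ile) = 19.0000
Q3 (75th %ile) = 60.7500
IQR = 60.7500 - 19.0000 = 41.7500

IQR = 41.7500


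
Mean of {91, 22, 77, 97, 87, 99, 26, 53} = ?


Sum = 91 + 22 + 77 + 97 + 87 + 99 + 26 + 53 = 552
n = 8
Mean = 552/8 = 69.0000

Mean = 69.0000


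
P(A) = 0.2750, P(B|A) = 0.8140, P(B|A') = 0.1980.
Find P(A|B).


P(B) = P(B|A)*P(A) + P(B|A')*P(A')
= 0.8140*0.2750 + 0.1980*0.7250
= 0.223850 + 0.143550 = 0.367400
P(A|B) = 0.223850/0.367400 = 0.6093

P(A|B) = 0.6093


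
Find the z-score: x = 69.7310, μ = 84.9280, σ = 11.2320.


z = (69.7310 - 84.9280)/11.2320
= -15.1970/11.2320
= -1.3530

z = -1.3530


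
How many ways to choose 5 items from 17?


C(17,5) = 17!/(5! × 12!)
= 355687428096000/(120 × 479001600)
= 6188

C(17,5) = 6188


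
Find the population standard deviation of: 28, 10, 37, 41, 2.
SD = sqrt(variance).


Mean = 23.6000
Variance = 230.6400
SD = sqrt(230.6400) = 15.1868

SD = 15.1868


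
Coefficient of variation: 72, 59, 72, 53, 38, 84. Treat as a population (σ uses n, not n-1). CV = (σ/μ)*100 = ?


Mean = 63.0000
SD = 14.9666
CV = (14.9666/63.0000)*100 = 23.7566%

CV = 23.7566%


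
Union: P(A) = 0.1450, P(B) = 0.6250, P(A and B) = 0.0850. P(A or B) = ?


P(A∪B) = 0.1450 + 0.6250 - 0.0850
= 0.7700 - 0.0850
= 0.6850

P(A∪B) = 0.6850


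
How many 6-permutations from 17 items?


P(17,6) = 17!/11!
= 355687428096000/39916800
= 8910720

P(17,6) = 8910720


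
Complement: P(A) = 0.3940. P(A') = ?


P(not A) = 1 - 0.3940 = 0.6060

P(not A) = 0.6060


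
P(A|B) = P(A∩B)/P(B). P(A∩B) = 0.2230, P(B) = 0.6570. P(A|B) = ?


P(A|B) = 0.2230/0.6570 = 0.3394

P(A|B) = 0.3394


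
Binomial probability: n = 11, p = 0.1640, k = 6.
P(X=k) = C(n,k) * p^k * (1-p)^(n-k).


C(11,6) = 462
p^6 = 1.945643e-05
(1-p)^5 = 0.408349
P = 462 * 1.945643e-05 * 0.408349 = 0.0037

P(X=6) = 0.0037


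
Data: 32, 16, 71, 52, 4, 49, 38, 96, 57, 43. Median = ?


Sorted: 4, 16, 32, 38, 43, 49, 52, 57, 71, 96
n = 10 (even)
Middle values: 43 and 49
Median = (43+49)/2 = 46.0000

Median = 46.0000


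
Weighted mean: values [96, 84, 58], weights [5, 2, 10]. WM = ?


Numerator = 96*5 + 84*2 + 58*10 = 1228
Denominator = 5 + 2 + 10 = 17
WM = 1228/17 = 72.2353

WM = 72.2353


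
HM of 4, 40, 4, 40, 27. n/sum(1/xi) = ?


Sum of reciprocals = 1/4 + 1/40 + 1/4 + 1/40 + 1/27 = 0.587037
HM = 5/0.587037 = 8.5174

HM = 8.5174


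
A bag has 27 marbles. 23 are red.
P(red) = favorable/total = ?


P = 23/27 = 0.8519

P = 0.8519


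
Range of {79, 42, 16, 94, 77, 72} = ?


Max = 94, Min = 16
Range = 94 - 16 = 78

Range = 78


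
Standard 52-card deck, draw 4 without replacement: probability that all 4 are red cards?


P(all red cards) = (26/52) × (25/51) × (24/50) × (23/49)
= 0.0552

P = 0.0552


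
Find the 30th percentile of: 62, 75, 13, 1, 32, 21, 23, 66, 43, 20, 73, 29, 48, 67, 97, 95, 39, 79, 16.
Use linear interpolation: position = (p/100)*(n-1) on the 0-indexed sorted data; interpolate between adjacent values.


Sorted: 1, 13, 16, 20, 21, 23, 29, 32, 39, 43, 48, 62, 66, 67, 73, 75, 79, 95, 97
n = 19
Index = 30/100 * 18 = 5.4000
Lower = data[5] = 23, Upper = data[6] = 29
P30 = 23 + 0.4000*(6) = 25.4000

P30 = 25.4000


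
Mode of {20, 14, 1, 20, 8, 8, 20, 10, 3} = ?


Frequencies: 1:1, 3:1, 8:2, 10:1, 14:1, 20:3
Max frequency = 3
Mode = 20

Mode = 20


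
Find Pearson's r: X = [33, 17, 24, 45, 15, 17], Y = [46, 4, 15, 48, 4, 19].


Mean X = 25.1667, Mean Y = 22.6667
SD X = 10.745800, SD Y = 18.052393
Cov = 177.722222
r = 177.722222/(10.745800*18.052393) = 0.9162

r = 0.9162


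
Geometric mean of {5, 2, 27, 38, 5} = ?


Product = 5 × 2 × 27 × 38 × 5 = 51300
GM = 51300^(1/5) = 8.7503

GM = 8.7503


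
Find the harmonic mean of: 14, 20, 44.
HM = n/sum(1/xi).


Sum of reciprocals = 1/14 + 1/20 + 1/44 = 0.144156
HM = 3/0.144156 = 20.8108

HM = 20.8108


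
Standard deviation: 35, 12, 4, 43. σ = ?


Mean = 23.5000
Variance = 256.2500
SD = sqrt(256.2500) = 16.0078

SD = 16.0078


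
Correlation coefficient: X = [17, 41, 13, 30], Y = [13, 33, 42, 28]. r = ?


Mean X = 25.2500, Mean Y = 29.0000
SD X = 11.053845, SD Y = 10.511898
Cov = 7.750000
r = 7.750000/(11.053845*10.511898) = 0.0667

r = 0.0667


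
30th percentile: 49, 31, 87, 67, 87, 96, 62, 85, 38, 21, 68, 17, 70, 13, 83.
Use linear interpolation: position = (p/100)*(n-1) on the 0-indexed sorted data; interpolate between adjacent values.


Sorted: 13, 17, 21, 31, 38, 49, 62, 67, 68, 70, 83, 85, 87, 87, 96
n = 15
Index = 30/100 * 14 = 4.2000
Lower = data[4] = 38, Upper = data[5] = 49
P30 = 38 + 0.2000*(11) = 40.2000

P30 = 40.2000


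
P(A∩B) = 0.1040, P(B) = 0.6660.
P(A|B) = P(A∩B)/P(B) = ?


P(A|B) = 0.1040/0.6660 = 0.1562

P(A|B) = 0.1562


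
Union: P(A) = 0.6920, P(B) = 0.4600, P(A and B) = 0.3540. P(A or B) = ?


P(A∪B) = 0.6920 + 0.4600 - 0.3540
= 1.1520 - 0.3540
= 0.7980

P(A∪B) = 0.7980


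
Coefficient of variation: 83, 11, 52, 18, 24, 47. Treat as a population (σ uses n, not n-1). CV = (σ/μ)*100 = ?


Mean = 39.1667
SD = 24.5589
CV = (24.5589/39.1667)*100 = 62.7035%

CV = 62.7035%


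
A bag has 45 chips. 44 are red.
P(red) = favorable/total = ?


P = 44/45 = 0.9778

P = 0.9778


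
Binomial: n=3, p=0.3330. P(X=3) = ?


C(3,3) = 1
p^3 = 0.036926
(1-p)^0 = 1.000000
P = 1 * 0.036926 * 1.000000 = 0.0369

P(X=3) = 0.0369


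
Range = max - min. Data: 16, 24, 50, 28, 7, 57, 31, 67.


Max = 67, Min = 7
Range = 67 - 7 = 60

Range = 60


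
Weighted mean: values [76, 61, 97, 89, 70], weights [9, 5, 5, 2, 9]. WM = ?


Numerator = 76*9 + 61*5 + 97*5 + 89*2 + 70*9 = 2282
Denominator = 9 + 5 + 5 + 2 + 9 = 30
WM = 2282/30 = 76.0667

WM = 76.0667


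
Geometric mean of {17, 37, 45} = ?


Product = 17 × 37 × 45 = 28305
GM = 28305^(1/3) = 30.4757

GM = 30.4757


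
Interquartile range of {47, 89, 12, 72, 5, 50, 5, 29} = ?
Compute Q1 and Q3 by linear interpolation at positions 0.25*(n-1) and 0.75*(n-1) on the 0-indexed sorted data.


Sorted: 5, 5, 12, 29, 47, 50, 72, 89
Q1 (25th %ile) = 10.2500
Q3 (75th %ile) = 55.5000
IQR = 55.5000 - 10.2500 = 45.2500

IQR = 45.2500


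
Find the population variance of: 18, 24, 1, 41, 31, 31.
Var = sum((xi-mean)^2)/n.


Mean = 24.3333
Squared deviations: 40.1111, 0.1111, 544.4444, 277.7778, 44.4444, 44.4444
Sum = 951.3333
Variance = 951.3333/6 = 158.5556

Variance = 158.5556


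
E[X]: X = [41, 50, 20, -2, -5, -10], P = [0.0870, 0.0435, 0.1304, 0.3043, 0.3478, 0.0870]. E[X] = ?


E[X] = 41*0.0870 + 50*0.0435 + 20*0.1304 - 2*0.3043 - 5*0.3478 - 10*0.0870
= 3.5670 + 2.1750 + 2.6080 - 0.6086 - 1.7390 - 0.8700
= 5.1324

E[X] = 5.1324


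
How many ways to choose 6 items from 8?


C(8,6) = 8!/(6! × 2!)
= 40320/(720 × 2)
= 28

C(8,6) = 28


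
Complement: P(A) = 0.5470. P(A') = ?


P(not A) = 1 - 0.5470 = 0.4530

P(not A) = 0.4530


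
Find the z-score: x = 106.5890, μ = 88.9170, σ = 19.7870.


z = (106.5890 - 88.9170)/19.7870
= 17.6720/19.7870
= 0.8931

z = 0.8931


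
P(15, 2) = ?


P(15,2) = 15!/13!
= 1307674368000/6227020800
= 210

P(15,2) = 210


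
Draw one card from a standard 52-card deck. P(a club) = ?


13 clubs in 52 cards
P = 13/52 = 0.2500

P = 0.2500


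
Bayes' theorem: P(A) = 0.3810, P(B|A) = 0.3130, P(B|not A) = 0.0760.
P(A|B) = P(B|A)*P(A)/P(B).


P(B) = P(B|A)*P(A) + P(B|A')*P(A')
= 0.3130*0.3810 + 0.0760*0.6190
= 0.119253 + 0.047044 = 0.166297
P(A|B) = 0.119253/0.166297 = 0.7171

P(A|B) = 0.7171


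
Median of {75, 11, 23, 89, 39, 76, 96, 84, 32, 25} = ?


Sorted: 11, 23, 25, 32, 39, 75, 76, 84, 89, 96
n = 10 (even)
Middle values: 39 and 75
Median = (39+75)/2 = 57.0000

Median = 57.0000


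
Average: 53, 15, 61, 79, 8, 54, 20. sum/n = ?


Sum = 53 + 15 + 61 + 79 + 8 + 54 + 20 = 290
n = 7
Mean = 290/7 = 41.4286

Mean = 41.4286


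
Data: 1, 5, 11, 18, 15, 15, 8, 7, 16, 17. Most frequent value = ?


Frequencies: 1:1, 5:1, 7:1, 8:1, 11:1, 15:2, 16:1, 17:1, 18:1
Max frequency = 2
Mode = 15

Mode = 15


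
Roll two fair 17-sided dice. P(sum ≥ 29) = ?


Total outcomes = 17×17 = 289
Favorable (sum ≥ 29): 21
P = 21/289 = 0.0727

P = 0.0727


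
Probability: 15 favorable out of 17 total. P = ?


P = 15/17 = 0.8824

P = 0.8824


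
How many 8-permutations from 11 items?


P(11,8) = 11!/3!
= 39916800/6
= 6652800

P(11,8) = 6652800


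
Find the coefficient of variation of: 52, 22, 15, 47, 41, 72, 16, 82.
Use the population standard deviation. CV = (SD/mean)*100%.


Mean = 43.3750
SD = 23.4943
CV = (23.4943/43.3750)*100 = 54.1656%

CV = 54.1656%


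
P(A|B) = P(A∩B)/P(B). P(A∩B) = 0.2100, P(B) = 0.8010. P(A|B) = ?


P(A|B) = 0.2100/0.8010 = 0.2622

P(A|B) = 0.2622


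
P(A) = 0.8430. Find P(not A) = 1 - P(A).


P(not A) = 1 - 0.8430 = 0.1570

P(not A) = 0.1570


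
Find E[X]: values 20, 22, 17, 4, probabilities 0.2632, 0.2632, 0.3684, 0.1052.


E[X] = 20*0.2632 + 22*0.2632 + 17*0.3684 + 4*0.1052
= 5.2640 + 5.7904 + 6.2628 + 0.4208
= 17.7380

E[X] = 17.7380


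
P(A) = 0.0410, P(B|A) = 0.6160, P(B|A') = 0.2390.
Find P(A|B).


P(B) = P(B|A)*P(A) + P(B|A')*P(A')
= 0.6160*0.0410 + 0.2390*0.9590
= 0.025256 + 0.229201 = 0.254457
P(A|B) = 0.025256/0.254457 = 0.0993

P(A|B) = 0.0993


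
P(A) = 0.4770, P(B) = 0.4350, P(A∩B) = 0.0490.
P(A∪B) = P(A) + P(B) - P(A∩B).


P(A∪B) = 0.4770 + 0.4350 - 0.0490
= 0.9120 - 0.0490
= 0.8630

P(A∪B) = 0.8630


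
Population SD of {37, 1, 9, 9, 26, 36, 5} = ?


Mean = 17.5714
Variance = 195.3878
SD = sqrt(195.3878) = 13.9781

SD = 13.9781


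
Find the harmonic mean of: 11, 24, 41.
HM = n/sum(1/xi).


Sum of reciprocals = 1/11 + 1/24 + 1/41 = 0.156966
HM = 3/0.156966 = 19.1124

HM = 19.1124


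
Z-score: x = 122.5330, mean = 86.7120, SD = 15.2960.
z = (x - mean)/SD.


z = (122.5330 - 86.7120)/15.2960
= 35.8210/15.2960
= 2.3419

z = 2.3419


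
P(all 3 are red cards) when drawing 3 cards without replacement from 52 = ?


P(all red cards) = (26/52) × (25/51) × (24/50)
= 0.1176

P = 0.1176


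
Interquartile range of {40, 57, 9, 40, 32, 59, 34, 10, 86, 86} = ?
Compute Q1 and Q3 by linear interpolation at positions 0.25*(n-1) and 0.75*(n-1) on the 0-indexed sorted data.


Sorted: 9, 10, 32, 34, 40, 40, 57, 59, 86, 86
Q1 (25th %ile) = 32.5000
Q3 (75th %ile) = 58.5000
IQR = 58.5000 - 32.5000 = 26.0000

IQR = 26.0000


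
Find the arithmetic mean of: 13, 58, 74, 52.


Sum = 13 + 58 + 74 + 52 = 197
n = 4
Mean = 197/4 = 49.2500

Mean = 49.2500


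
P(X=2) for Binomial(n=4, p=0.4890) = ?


C(4,2) = 6
p^2 = 0.239121
(1-p)^2 = 0.261121
P = 6 * 0.239121 * 0.261121 = 0.3746

P(X=2) = 0.3746


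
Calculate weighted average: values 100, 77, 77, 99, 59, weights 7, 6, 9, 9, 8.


Numerator = 100*7 + 77*6 + 77*9 + 99*9 + 59*8 = 3218
Denominator = 7 + 6 + 9 + 9 + 8 = 39
WM = 3218/39 = 82.5128

WM = 82.5128


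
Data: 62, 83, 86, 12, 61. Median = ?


Sorted: 12, 61, 62, 83, 86
n = 5 (odd)
Middle value = 62

Median = 62


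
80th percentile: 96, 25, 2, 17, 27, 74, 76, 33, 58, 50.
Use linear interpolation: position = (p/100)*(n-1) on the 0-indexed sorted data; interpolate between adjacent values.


Sorted: 2, 17, 25, 27, 33, 50, 58, 74, 76, 96
n = 10
Index = 80/100 * 9 = 7.2000
Lower = data[7] = 74, Upper = data[8] = 76
P80 = 74 + 0.2000*(2) = 74.4000

P80 = 74.4000


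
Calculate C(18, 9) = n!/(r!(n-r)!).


C(18,9) = 18!/(9! × 9!)
= 6402373705728000/(362880 × 362880)
= 48620

C(18,9) = 48620


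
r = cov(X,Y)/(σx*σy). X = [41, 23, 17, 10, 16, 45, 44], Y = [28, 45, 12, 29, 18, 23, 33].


Mean X = 28.0000, Mean Y = 26.8571
SD X = 13.773681, SD Y = 9.905678
Cov = 26.857143
r = 26.857143/(13.773681*9.905678) = 0.1968

r = 0.1968


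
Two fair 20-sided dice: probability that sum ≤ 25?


Total outcomes = 20×20 = 400
Favorable (sum ≤ 25): 280
P = 280/400 = 0.7000

P = 0.7000


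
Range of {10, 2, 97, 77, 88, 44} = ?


Max = 97, Min = 2
Range = 97 - 2 = 95

Range = 95


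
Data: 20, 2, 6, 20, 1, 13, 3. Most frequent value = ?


Frequencies: 1:1, 2:1, 3:1, 6:1, 13:1, 20:2
Max frequency = 2
Mode = 20

Mode = 20


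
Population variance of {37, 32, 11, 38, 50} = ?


Mean = 33.6000
Squared deviations: 11.5600, 2.5600, 510.7600, 19.3600, 268.9600
Sum = 813.2000
Variance = 813.2000/5 = 162.6400

Variance = 162.6400


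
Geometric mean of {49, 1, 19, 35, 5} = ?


Product = 49 × 1 × 19 × 35 × 5 = 162925
GM = 162925^(1/5) = 11.0255

GM = 11.0255


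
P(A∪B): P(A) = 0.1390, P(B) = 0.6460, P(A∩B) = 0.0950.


P(A∪B) = 0.1390 + 0.6460 - 0.0950
= 0.7850 - 0.0950
= 0.6900

P(A∪B) = 0.6900


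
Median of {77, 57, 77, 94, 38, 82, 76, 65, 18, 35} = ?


Sorted: 18, 35, 38, 57, 65, 76, 77, 77, 82, 94
n = 10 (even)
Middle values: 65 and 76
Median = (65+76)/2 = 70.5000

Median = 70.5000


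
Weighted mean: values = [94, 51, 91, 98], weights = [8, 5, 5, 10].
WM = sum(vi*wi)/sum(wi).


Numerator = 94*8 + 51*5 + 91*5 + 98*10 = 2442
Denominator = 8 + 5 + 5 + 10 = 28
WM = 2442/28 = 87.2143

WM = 87.2143


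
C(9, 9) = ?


C(9,9) = 9!/(9! × 0!)
= 362880/(362880 × 1)
= 1

C(9,9) = 1


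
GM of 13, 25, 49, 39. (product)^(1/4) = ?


Product = 13 × 25 × 49 × 39 = 621075
GM = 621075^(1/4) = 28.0728

GM = 28.0728


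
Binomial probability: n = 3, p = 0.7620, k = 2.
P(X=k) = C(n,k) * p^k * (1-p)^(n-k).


C(3,2) = 3
p^2 = 0.580644
(1-p)^1 = 0.238000
P = 3 * 0.580644 * 0.238000 = 0.4146

P(X=2) = 0.4146


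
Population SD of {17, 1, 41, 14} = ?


Mean = 18.2500
Variance = 208.6875
SD = sqrt(208.6875) = 14.4460

SD = 14.4460


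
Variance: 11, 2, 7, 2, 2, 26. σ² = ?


Mean = 8.3333
Squared deviations: 7.1111, 40.1111, 1.7778, 40.1111, 40.1111, 312.1111
Sum = 441.3333
Variance = 441.3333/6 = 73.5556

Variance = 73.5556


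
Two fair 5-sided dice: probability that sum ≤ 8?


Total outcomes = 5×5 = 25
Favorable (sum ≤ 8): 22
P = 22/25 = 0.8800

P = 0.8800


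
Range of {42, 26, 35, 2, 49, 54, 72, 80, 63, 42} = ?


Max = 80, Min = 2
Range = 80 - 2 = 78

Range = 78


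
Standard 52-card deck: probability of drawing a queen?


4 queens in 52 cards
P = 4/52 = 0.0769

P = 0.0769


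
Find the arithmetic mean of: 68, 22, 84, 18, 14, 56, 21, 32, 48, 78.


Sum = 68 + 22 + 84 + 18 + 14 + 56 + 21 + 32 + 48 + 78 = 441
n = 10
Mean = 441/10 = 44.1000

Mean = 44.1000


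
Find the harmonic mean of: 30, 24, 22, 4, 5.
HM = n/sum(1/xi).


Sum of reciprocals = 1/30 + 1/24 + 1/22 + 1/4 + 1/5 = 0.570455
HM = 5/0.570455 = 8.7649

HM = 8.7649


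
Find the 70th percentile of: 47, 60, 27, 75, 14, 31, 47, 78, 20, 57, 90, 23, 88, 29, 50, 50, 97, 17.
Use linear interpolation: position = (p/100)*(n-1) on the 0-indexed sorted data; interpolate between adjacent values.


Sorted: 14, 17, 20, 23, 27, 29, 31, 47, 47, 50, 50, 57, 60, 75, 78, 88, 90, 97
n = 18
Index = 70/100 * 17 = 11.9000
Lower = data[11] = 57, Upper = data[12] = 60
P70 = 57 + 0.9000*(3) = 59.7000

P70 = 59.7000


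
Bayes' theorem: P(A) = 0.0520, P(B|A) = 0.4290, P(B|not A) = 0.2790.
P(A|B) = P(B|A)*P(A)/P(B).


P(B) = P(B|A)*P(A) + P(B|A')*P(A')
= 0.4290*0.0520 + 0.2790*0.9480
= 0.022308 + 0.264492 = 0.286800
P(A|B) = 0.022308/0.286800 = 0.0778

P(A|B) = 0.0778


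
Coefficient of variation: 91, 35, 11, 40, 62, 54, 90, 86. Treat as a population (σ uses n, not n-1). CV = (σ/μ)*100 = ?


Mean = 58.6250
SD = 27.3584
CV = (27.3584/58.6250)*100 = 46.6669%

CV = 46.6669%


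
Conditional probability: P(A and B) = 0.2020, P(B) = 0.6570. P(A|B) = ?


P(A|B) = 0.2020/0.6570 = 0.3075

P(A|B) = 0.3075


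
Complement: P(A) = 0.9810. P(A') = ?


P(not A) = 1 - 0.9810 = 0.0190

P(not A) = 0.0190


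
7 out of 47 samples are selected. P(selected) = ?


P = 7/47 = 0.1489

P = 0.1489


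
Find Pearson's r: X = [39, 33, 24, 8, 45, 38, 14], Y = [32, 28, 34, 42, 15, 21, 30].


Mean X = 28.7143, Mean Y = 28.8571
SD X = 12.780725, SD Y = 8.149120
Cov = -83.326531
r = -83.326531/(12.780725*8.149120) = -0.8000

r = -0.8000


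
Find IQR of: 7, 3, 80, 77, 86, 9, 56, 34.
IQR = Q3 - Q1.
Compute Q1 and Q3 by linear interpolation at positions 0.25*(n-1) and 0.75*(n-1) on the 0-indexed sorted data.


Sorted: 3, 7, 9, 34, 56, 77, 80, 86
Q1 (25th %ile) = 8.5000
Q3 (75th %ile) = 77.7500
IQR = 77.7500 - 8.5000 = 69.2500

IQR = 69.2500


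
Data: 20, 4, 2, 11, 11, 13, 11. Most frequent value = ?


Frequencies: 2:1, 4:1, 11:3, 13:1, 20:1
Max frequency = 3
Mode = 11

Mode = 11


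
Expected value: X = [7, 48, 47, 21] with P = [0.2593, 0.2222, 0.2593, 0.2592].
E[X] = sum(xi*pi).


E[X] = 7*0.2593 + 48*0.2222 + 47*0.2593 + 21*0.2592
= 1.8151 + 10.6656 + 12.1871 + 5.4432
= 30.1110

E[X] = 30.1110


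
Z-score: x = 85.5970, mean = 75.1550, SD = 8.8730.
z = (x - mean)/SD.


z = (85.5970 - 75.1550)/8.8730
= 10.4420/8.8730
= 1.1768

z = 1.1768


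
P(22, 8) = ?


P(22,8) = 22!/14!
= 1124000727777607680000/87178291200
= 12893126400

P(22,8) = 12893126400


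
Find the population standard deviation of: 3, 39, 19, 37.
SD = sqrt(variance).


Mean = 24.5000
Variance = 214.7500
SD = sqrt(214.7500) = 14.6544

SD = 14.6544


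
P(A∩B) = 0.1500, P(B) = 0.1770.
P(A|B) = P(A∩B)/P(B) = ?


P(A|B) = 0.1500/0.1770 = 0.8475

P(A|B) = 0.8475


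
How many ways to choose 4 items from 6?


C(6,4) = 6!/(4! × 2!)
= 720/(24 × 2)
= 15

C(6,4) = 15


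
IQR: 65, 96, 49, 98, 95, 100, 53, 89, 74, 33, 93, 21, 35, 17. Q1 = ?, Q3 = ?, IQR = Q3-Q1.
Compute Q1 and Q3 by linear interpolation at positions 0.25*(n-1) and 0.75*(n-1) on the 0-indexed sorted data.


Sorted: 17, 21, 33, 35, 49, 53, 65, 74, 89, 93, 95, 96, 98, 100
Q1 (25th %ile) = 38.5000
Q3 (75th %ile) = 94.5000
IQR = 94.5000 - 38.5000 = 56.0000

IQR = 56.0000


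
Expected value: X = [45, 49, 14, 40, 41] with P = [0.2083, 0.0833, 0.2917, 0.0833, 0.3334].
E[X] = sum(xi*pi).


E[X] = 45*0.2083 + 49*0.0833 + 14*0.2917 + 40*0.0833 + 41*0.3334
= 9.3735 + 4.0817 + 4.0838 + 3.3320 + 13.6694
= 34.5404

E[X] = 34.5404


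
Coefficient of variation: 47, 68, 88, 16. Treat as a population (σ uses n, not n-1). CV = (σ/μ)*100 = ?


Mean = 54.7500
SD = 26.6587
CV = (26.6587/54.7500)*100 = 48.6917%

CV = 48.6917%


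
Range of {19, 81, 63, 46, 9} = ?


Max = 81, Min = 9
Range = 81 - 9 = 72

Range = 72


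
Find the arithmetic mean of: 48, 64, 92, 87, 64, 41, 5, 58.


Sum = 48 + 64 + 92 + 87 + 64 + 41 + 5 + 58 = 459
n = 8
Mean = 459/8 = 57.3750

Mean = 57.3750


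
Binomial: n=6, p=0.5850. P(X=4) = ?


C(6,4) = 15
p^4 = 0.117118
(1-p)^2 = 0.172225
P = 15 * 0.117118 * 0.172225 = 0.3026

P(X=4) = 0.3026


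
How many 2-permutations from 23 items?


P(23,2) = 23!/21!
= 25852016738884976640000/51090942171709440000
= 506

P(23,2) = 506


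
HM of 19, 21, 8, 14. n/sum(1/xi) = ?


Sum of reciprocals = 1/19 + 1/21 + 1/8 + 1/14 = 0.296679
HM = 4/0.296679 = 13.4826

HM = 13.4826


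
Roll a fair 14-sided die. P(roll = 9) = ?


Favorable outcomes (roll = 9): 1
Total outcomes = 14
P = 1/14 = 0.0714

P = 0.0714


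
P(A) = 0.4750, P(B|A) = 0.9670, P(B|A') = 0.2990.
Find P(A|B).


P(B) = P(B|A)*P(A) + P(B|A')*P(A')
= 0.9670*0.4750 + 0.2990*0.5250
= 0.459325 + 0.156975 = 0.616300
P(A|B) = 0.459325/0.616300 = 0.7453

P(A|B) = 0.7453


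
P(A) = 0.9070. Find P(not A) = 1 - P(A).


P(not A) = 1 - 0.9070 = 0.0930

P(not A) = 0.0930


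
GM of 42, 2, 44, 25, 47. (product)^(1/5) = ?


Product = 42 × 2 × 44 × 25 × 47 = 4342800
GM = 4342800^(1/5) = 21.2595

GM = 21.2595


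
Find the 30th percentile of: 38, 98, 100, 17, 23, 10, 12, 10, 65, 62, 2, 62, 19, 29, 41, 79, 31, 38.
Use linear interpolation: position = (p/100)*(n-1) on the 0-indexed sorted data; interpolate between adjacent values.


Sorted: 2, 10, 10, 12, 17, 19, 23, 29, 31, 38, 38, 41, 62, 62, 65, 79, 98, 100
n = 18
Index = 30/100 * 17 = 5.1000
Lower = data[5] = 19, Upper = data[6] = 23
P30 = 19 + 0.1000*(4) = 19.4000

P30 = 19.4000


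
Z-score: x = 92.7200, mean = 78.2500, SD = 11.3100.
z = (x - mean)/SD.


z = (92.7200 - 78.2500)/11.3100
= 14.4700/11.3100
= 1.2794

z = 1.2794


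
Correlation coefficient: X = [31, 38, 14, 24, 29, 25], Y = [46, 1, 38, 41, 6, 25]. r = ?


Mean X = 26.8333, Mean Y = 26.1667
SD X = 7.335227, SD Y = 17.295632
Cov = -72.305556
r = -72.305556/(7.335227*17.295632) = -0.5699

r = -0.5699


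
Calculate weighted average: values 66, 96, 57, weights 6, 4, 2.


Numerator = 66*6 + 96*4 + 57*2 = 894
Denominator = 6 + 4 + 2 = 12
WM = 894/12 = 74.5000

WM = 74.5000


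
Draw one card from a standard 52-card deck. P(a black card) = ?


26 black cards in 52 cards
P = 26/52 = 0.5000

P = 0.5000


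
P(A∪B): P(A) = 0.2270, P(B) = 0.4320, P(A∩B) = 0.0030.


P(A∪B) = 0.2270 + 0.4320 - 0.0030
= 0.6590 - 0.0030
= 0.6560

P(A∪B) = 0.6560


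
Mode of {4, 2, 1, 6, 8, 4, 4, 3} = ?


Frequencies: 1:1, 2:1, 3:1, 4:3, 6:1, 8:1
Max frequency = 3
Mode = 4

Mode = 4


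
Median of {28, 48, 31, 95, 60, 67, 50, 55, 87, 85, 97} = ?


Sorted: 28, 31, 48, 50, 55, 60, 67, 85, 87, 95, 97
n = 11 (odd)
Middle value = 60

Median = 60


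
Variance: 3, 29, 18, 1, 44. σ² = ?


Mean = 19.0000
Squared deviations: 256.0000, 100.0000, 1.0000, 324.0000, 625.0000
Sum = 1306.0000
Variance = 1306.0000/5 = 261.2000

Variance = 261.2000


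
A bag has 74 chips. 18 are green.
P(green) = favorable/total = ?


P = 18/74 = 0.2432

P = 0.2432


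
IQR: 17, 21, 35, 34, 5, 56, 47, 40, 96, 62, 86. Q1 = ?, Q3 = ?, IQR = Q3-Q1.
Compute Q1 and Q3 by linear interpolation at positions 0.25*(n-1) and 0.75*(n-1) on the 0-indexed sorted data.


Sorted: 5, 17, 21, 34, 35, 40, 47, 56, 62, 86, 96
Q1 (25th %ile) = 27.5000
Q3 (75th %ile) = 59.0000
IQR = 59.0000 - 27.5000 = 31.5000

IQR = 31.5000


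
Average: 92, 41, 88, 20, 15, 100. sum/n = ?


Sum = 92 + 41 + 88 + 20 + 15 + 100 = 356
n = 6
Mean = 356/6 = 59.3333

Mean = 59.3333


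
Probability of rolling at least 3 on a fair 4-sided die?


Favorable outcomes (roll ≥ 3): 2
Total outcomes = 4
P = 2/4 = 0.5000

P = 0.5000


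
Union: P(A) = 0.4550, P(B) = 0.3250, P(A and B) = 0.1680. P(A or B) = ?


P(A∪B) = 0.4550 + 0.3250 - 0.1680
= 0.7800 - 0.1680
= 0.6120

P(A∪B) = 0.6120


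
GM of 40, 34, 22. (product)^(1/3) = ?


Product = 40 × 34 × 22 = 29920
GM = 29920^(1/3) = 31.0447

GM = 31.0447


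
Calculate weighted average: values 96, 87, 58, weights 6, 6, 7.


Numerator = 96*6 + 87*6 + 58*7 = 1504
Denominator = 6 + 6 + 7 = 19
WM = 1504/19 = 79.1579

WM = 79.1579


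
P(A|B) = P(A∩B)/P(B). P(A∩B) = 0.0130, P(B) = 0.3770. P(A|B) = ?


P(A|B) = 0.0130/0.3770 = 0.0345

P(A|B) = 0.0345


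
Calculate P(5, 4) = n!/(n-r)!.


P(5,4) = 5!/1!
= 120/1
= 120

P(5,4) = 120


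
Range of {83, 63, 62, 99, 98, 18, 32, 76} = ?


Max = 99, Min = 18
Range = 99 - 18 = 81

Range = 81


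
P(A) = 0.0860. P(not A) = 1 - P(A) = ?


P(not A) = 1 - 0.0860 = 0.9140

P(not A) = 0.9140


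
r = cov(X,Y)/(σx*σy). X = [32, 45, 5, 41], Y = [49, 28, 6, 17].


Mean X = 30.7500, Mean Y = 25.0000
SD X = 15.594470, SD Y = 15.890249
Cov = 120.000000
r = 120.000000/(15.594470*15.890249) = 0.4843

r = 0.4843


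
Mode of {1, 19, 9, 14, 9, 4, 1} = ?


Frequencies: 1:2, 4:1, 9:2, 14:1, 19:1
Max frequency = 2
Mode = 1, 9

Mode = 1, 9


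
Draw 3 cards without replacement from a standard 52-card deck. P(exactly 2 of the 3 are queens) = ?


Hypergeometric: P(X=2) = C(4,2)·C(48,1) / C(52,3)
= 6 × 48 / 22100
= 288/22100 = 0.0130

P = 0.0130


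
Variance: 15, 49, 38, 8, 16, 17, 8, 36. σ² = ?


Mean = 23.3750
Squared deviations: 70.1406, 656.6406, 213.8906, 236.3906, 54.3906, 40.6406, 236.3906, 159.3906
Sum = 1667.8750
Variance = 1667.8750/8 = 208.4844

Variance = 208.4844


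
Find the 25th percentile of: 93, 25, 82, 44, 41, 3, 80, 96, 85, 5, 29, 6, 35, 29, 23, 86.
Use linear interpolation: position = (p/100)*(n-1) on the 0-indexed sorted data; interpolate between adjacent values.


Sorted: 3, 5, 6, 23, 25, 29, 29, 35, 41, 44, 80, 82, 85, 86, 93, 96
n = 16
Index = 25/100 * 15 = 3.7500
Lower = data[3] = 23, Upper = data[4] = 25
P25 = 23 + 0.7500*(2) = 24.5000

P25 = 24.5000


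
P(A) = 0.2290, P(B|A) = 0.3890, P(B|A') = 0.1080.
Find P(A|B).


P(B) = P(B|A)*P(A) + P(B|A')*P(A')
= 0.3890*0.2290 + 0.1080*0.7710
= 0.089081 + 0.083268 = 0.172349
P(A|B) = 0.089081/0.172349 = 0.5169

P(A|B) = 0.5169


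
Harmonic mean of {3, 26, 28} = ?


Sum of reciprocals = 1/3 + 1/26 + 1/28 = 0.407509
HM = 3/0.407509 = 7.3618

HM = 7.3618


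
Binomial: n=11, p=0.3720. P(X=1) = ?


C(11,1) = 11
p^1 = 0.372000
(1-p)^10 = 0.009541
P = 11 * 0.372000 * 0.009541 = 0.0390

P(X=1) = 0.0390


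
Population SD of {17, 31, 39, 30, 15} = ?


Mean = 26.4000
Variance = 82.2400
SD = sqrt(82.2400) = 9.0686

SD = 9.0686


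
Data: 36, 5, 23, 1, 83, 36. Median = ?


Sorted: 1, 5, 23, 36, 36, 83
n = 6 (even)
Middle values: 23 and 36
Median = (23+36)/2 = 29.5000

Median = 29.5000


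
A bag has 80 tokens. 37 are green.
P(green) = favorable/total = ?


P = 37/80 = 0.4625

P = 0.4625


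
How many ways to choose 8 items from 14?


C(14,8) = 14!/(8! × 6!)
= 87178291200/(40320 × 720)
= 3003

C(14,8) = 3003


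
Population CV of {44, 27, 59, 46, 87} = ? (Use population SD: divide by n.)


Mean = 52.6000
SD = 19.9860
CV = (19.9860/52.6000)*100 = 37.9962%

CV = 37.9962%


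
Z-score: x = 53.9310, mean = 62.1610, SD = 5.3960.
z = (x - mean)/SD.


z = (53.9310 - 62.1610)/5.3960
= -8.2300/5.3960
= -1.5252

z = -1.5252


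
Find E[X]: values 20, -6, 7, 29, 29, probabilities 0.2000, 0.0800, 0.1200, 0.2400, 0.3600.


E[X] = 20*0.2000 - 6*0.0800 + 7*0.1200 + 29*0.2400 + 29*0.3600
= 4.0000 - 0.4800 + 0.8400 + 6.9600 + 10.4400
= 21.7600

E[X] = 21.7600


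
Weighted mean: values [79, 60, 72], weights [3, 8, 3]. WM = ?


Numerator = 79*3 + 60*8 + 72*3 = 933
Denominator = 3 + 8 + 3 = 14
WM = 933/14 = 66.6429

WM = 66.6429


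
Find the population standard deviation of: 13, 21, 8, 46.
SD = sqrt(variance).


Mean = 22.0000
Variance = 213.5000
SD = sqrt(213.5000) = 14.6116

SD = 14.6116


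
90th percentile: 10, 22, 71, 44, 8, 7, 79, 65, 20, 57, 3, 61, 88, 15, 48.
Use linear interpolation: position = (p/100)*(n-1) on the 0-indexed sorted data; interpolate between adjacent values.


Sorted: 3, 7, 8, 10, 15, 20, 22, 44, 48, 57, 61, 65, 71, 79, 88
n = 15
Index = 90/100 * 14 = 12.6000
Lower = data[12] = 71, Upper = data[13] = 79
P90 = 71 + 0.6000*(8) = 75.8000

P90 = 75.8000


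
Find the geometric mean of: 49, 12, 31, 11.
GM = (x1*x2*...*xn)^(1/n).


Product = 49 × 12 × 31 × 11 = 200508
GM = 200508^(1/4) = 21.1608

GM = 21.1608


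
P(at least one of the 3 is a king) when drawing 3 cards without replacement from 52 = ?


P(at least one) = 1 - P(none)
P(none) = (48/52) × (47/51) × (46/50) = 0.782624
P(at least one) = 1 - 0.782624 = 0.2174

P = 0.2174


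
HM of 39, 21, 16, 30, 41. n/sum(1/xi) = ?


Sum of reciprocals = 1/39 + 1/21 + 1/16 + 1/30 + 1/41 = 0.193484
HM = 5/0.193484 = 25.8420

HM = 25.8420


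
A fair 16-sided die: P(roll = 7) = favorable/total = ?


Favorable outcomes (roll = 7): 1
Total outcomes = 16
P = 1/16 = 0.0625

P = 0.0625


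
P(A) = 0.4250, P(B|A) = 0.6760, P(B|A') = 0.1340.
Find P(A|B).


P(B) = P(B|A)*P(A) + P(B|A')*P(A')
= 0.6760*0.4250 + 0.1340*0.5750
= 0.287300 + 0.077050 = 0.364350
P(A|B) = 0.287300/0.364350 = 0.7885

P(A|B) = 0.7885


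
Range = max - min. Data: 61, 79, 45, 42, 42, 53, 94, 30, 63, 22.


Max = 94, Min = 22
Range = 94 - 22 = 72

Range = 72


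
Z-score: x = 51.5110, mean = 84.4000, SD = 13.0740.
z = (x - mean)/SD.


z = (51.5110 - 84.4000)/13.0740
= -32.8890/13.0740
= -2.5156

z = -2.5156


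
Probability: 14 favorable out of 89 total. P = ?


P = 14/89 = 0.1573

P = 0.1573


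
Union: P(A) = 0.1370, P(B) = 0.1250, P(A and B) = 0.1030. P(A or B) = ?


P(A∪B) = 0.1370 + 0.1250 - 0.1030
= 0.2620 - 0.1030
= 0.1590

P(A∪B) = 0.1590


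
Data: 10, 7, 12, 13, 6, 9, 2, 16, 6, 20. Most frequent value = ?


Frequencies: 2:1, 6:2, 7:1, 9:1, 10:1, 12:1, 13:1, 16:1, 20:1
Max frequency = 2
Mode = 6

Mode = 6


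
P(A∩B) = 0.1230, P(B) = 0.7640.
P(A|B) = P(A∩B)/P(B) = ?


P(A|B) = 0.1230/0.7640 = 0.1610

P(A|B) = 0.1610


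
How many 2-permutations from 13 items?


P(13,2) = 13!/11!
= 6227020800/39916800
= 156

P(13,2) = 156


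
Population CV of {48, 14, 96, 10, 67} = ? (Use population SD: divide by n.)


Mean = 47.0000
SD = 32.4345
CV = (32.4345/47.0000)*100 = 69.0097%

CV = 69.0097%


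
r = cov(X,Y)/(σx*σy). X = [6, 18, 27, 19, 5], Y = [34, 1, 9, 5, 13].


Mean X = 15.0000, Mean Y = 12.4000
SD X = 8.366600, SD Y = 11.516944
Cov = -61.000000
r = -61.000000/(8.366600*11.516944) = -0.6331

r = -0.6331


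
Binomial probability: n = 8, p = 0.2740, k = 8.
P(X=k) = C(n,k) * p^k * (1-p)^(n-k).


C(8,8) = 1
p^8 = 3.176907e-05
(1-p)^0 = 1.000000
P = 1 * 3.176907e-05 * 1.000000 = 3.1769e-05

P(X=8) = 3.1769e-05


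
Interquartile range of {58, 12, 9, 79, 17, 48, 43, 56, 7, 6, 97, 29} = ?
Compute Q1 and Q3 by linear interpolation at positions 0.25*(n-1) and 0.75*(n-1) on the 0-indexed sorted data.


Sorted: 6, 7, 9, 12, 17, 29, 43, 48, 56, 58, 79, 97
Q1 (25th %ile) = 11.2500
Q3 (75th %ile) = 56.5000
IQR = 56.5000 - 11.2500 = 45.2500

IQR = 45.2500


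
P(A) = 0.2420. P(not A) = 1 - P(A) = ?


P(not A) = 1 - 0.2420 = 0.7580

P(not A) = 0.7580


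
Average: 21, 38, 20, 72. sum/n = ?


Sum = 21 + 38 + 20 + 72 = 151
n = 4
Mean = 151/4 = 37.7500

Mean = 37.7500


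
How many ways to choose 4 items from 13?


C(13,4) = 13!/(4! × 9!)
= 6227020800/(24 × 362880)
= 715

C(13,4) = 715


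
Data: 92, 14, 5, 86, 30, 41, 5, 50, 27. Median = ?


Sorted: 5, 5, 14, 27, 30, 41, 50, 86, 92
n = 9 (odd)
Middle value = 30

Median = 30


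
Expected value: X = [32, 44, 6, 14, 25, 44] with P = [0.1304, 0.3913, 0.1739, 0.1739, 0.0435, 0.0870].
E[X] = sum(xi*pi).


E[X] = 32*0.1304 + 44*0.3913 + 6*0.1739 + 14*0.1739 + 25*0.0435 + 44*0.0870
= 4.1728 + 17.2172 + 1.0434 + 2.4346 + 1.0875 + 3.8280
= 29.7835

E[X] = 29.7835


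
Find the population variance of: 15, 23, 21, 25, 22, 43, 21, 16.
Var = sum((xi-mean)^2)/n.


Mean = 23.2500
Squared deviations: 68.0625, 0.0625, 5.0625, 3.0625, 1.5625, 390.0625, 5.0625, 52.5625
Sum = 525.5000
Variance = 525.5000/8 = 65.6875

Variance = 65.6875


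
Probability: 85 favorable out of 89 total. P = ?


P = 85/89 = 0.9551

P = 0.9551


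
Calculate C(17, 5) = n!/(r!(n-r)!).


C(17,5) = 17!/(5! × 12!)
= 355687428096000/(120 × 479001600)
= 6188

C(17,5) = 6188


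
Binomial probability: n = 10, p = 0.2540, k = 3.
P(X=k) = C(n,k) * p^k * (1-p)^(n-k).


C(10,3) = 120
p^3 = 0.016387
(1-p)^7 = 0.128580
P = 120 * 0.016387 * 0.128580 = 0.2528

P(X=3) = 0.2528


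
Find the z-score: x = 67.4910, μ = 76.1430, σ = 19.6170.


z = (67.4910 - 76.1430)/19.6170
= -8.6520/19.6170
= -0.4410

z = -0.4410


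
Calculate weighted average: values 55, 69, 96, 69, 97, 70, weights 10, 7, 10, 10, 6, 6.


Numerator = 55*10 + 69*7 + 96*10 + 69*10 + 97*6 + 70*6 = 3685
Denominator = 10 + 7 + 10 + 10 + 6 + 6 = 49
WM = 3685/49 = 75.2041

WM = 75.2041


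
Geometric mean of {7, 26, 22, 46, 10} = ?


Product = 7 × 26 × 22 × 46 × 10 = 1841840
GM = 1841840^(1/5) = 17.9081

GM = 17.9081


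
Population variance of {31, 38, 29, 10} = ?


Mean = 27.0000
Squared deviations: 16.0000, 121.0000, 4.0000, 289.0000
Sum = 430.0000
Variance = 430.0000/4 = 107.5000

Variance = 107.5000


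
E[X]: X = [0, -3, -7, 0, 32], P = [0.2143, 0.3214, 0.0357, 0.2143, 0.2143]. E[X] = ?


E[X] = 0*0.2143 - 3*0.3214 - 7*0.0357 + 0*0.2143 + 32*0.2143
= 0 - 0.9642 - 0.2499 + 0 + 6.8576
= 5.6435

E[X] = 5.6435


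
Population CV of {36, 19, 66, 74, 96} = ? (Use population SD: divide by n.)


Mean = 58.2000
SD = 27.4547
CV = (27.4547/58.2000)*100 = 47.1730%

CV = 47.1730%


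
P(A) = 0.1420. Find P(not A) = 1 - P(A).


P(not A) = 1 - 0.1420 = 0.8580

P(not A) = 0.8580


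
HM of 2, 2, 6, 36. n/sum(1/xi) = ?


Sum of reciprocals = 1/2 + 1/2 + 1/6 + 1/36 = 1.194444
HM = 4/1.194444 = 3.3488

HM = 3.3488


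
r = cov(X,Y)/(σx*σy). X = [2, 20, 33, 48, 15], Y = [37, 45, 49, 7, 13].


Mean X = 23.6000, Mean Y = 30.2000
SD X = 15.730226, SD Y = 17.045821
Cov = -88.320000
r = -88.320000/(15.730226*17.045821) = -0.3294

r = -0.3294


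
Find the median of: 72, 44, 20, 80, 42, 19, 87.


Sorted: 19, 20, 42, 44, 72, 80, 87
n = 7 (odd)
Middle value = 44

Median = 44


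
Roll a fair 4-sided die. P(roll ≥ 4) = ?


Favorable outcomes (roll ≥ 4): 1
Total outcomes = 4
P = 1/4 = 0.2500

P = 0.2500


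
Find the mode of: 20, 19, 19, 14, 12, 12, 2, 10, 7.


Frequencies: 2:1, 7:1, 10:1, 12:2, 14:1, 19:2, 20:1
Max frequency = 2
Mode = 12, 19

Mode = 12, 19


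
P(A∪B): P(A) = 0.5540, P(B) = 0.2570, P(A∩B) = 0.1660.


P(A∪B) = 0.5540 + 0.2570 - 0.1660
= 0.8110 - 0.1660
= 0.6450

P(A∪B) = 0.6450


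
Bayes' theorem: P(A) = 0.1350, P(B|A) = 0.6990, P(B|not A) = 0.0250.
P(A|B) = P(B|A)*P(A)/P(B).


P(B) = P(B|A)*P(A) + P(B|A')*P(A')
= 0.6990*0.1350 + 0.0250*0.8650
= 0.094365 + 0.021625 = 0.115990
P(A|B) = 0.094365/0.115990 = 0.8136

P(A|B) = 0.8136


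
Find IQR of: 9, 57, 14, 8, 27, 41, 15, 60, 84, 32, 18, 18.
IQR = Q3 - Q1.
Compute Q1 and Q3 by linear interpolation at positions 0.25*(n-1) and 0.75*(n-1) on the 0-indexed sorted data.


Sorted: 8, 9, 14, 15, 18, 18, 27, 32, 41, 57, 60, 84
Q1 (25th %ile) = 14.7500
Q3 (75th %ile) = 45.0000
IQR = 45.0000 - 14.7500 = 30.2500

IQR = 30.2500


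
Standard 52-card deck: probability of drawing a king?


4 kings in 52 cards
P = 4/52 = 0.0769

P = 0.0769


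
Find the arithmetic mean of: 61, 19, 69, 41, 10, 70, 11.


Sum = 61 + 19 + 69 + 41 + 10 + 70 + 11 = 281
n = 7
Mean = 281/7 = 40.1429

Mean = 40.1429


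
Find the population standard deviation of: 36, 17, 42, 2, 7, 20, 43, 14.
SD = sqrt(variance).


Mean = 22.6250
Variance = 218.9844
SD = sqrt(218.9844) = 14.7981

SD = 14.7981


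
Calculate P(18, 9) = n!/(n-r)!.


P(18,9) = 18!/9!
= 6402373705728000/362880
= 17643225600

P(18,9) = 17643225600


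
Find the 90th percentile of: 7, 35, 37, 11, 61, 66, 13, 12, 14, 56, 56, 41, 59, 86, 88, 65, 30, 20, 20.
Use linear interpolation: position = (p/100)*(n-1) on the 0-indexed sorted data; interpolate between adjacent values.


Sorted: 7, 11, 12, 13, 14, 20, 20, 30, 35, 37, 41, 56, 56, 59, 61, 65, 66, 86, 88
n = 19
Index = 90/100 * 18 = 16.2000
Lower = data[16] = 66, Upper = data[17] = 86
P90 = 66 + 0.2000*(20) = 70.0000

P90 = 70.0000


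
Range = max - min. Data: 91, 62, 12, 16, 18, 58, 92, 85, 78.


Max = 92, Min = 12
Range = 92 - 12 = 80

Range = 80


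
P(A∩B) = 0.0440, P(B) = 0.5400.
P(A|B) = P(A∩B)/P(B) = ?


P(A|B) = 0.0440/0.5400 = 0.0815

P(A|B) = 0.0815


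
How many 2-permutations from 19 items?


P(19,2) = 19!/17!
= 121645100408832000/355687428096000
= 342

P(19,2) = 342


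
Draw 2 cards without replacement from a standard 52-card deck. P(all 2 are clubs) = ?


P(all clubs) = (13/52) × (12/51)
= 0.0588

P = 0.0588


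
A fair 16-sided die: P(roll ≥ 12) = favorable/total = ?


Favorable outcomes (roll ≥ 12): 5
Total outcomes = 16
P = 5/16 = 0.3125

P = 0.3125


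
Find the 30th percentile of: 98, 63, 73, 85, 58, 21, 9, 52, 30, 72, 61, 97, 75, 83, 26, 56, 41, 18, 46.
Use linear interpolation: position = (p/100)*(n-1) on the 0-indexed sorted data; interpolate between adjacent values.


Sorted: 9, 18, 21, 26, 30, 41, 46, 52, 56, 58, 61, 63, 72, 73, 75, 83, 85, 97, 98
n = 19
Index = 30/100 * 18 = 5.4000
Lower = data[5] = 41, Upper = data[6] = 46
P30 = 41 + 0.4000*(5) = 43.0000

P30 = 43.0000


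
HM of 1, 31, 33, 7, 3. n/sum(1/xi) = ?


Sum of reciprocals = 1/1 + 1/31 + 1/33 + 1/7 + 1/3 = 1.538752
HM = 5/1.538752 = 3.2494

HM = 3.2494


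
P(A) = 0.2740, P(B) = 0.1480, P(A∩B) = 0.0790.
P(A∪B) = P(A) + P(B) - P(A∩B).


P(A∪B) = 0.2740 + 0.1480 - 0.0790
= 0.4220 - 0.0790
= 0.3430

P(A∪B) = 0.3430


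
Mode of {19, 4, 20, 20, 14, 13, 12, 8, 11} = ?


Frequencies: 4:1, 8:1, 11:1, 12:1, 13:1, 14:1, 19:1, 20:2
Max frequency = 2
Mode = 20

Mode = 20
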